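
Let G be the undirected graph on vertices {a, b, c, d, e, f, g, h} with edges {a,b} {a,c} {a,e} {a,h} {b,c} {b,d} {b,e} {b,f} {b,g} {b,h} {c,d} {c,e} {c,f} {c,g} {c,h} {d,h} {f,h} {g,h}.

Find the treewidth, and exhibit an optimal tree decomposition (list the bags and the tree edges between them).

Treewidth 3.
Bags: B1 = {a, b, c, h}  B2 = {b, c, g, h}  B3 = {b, c, f, h}  B4 = {a, b, c, e}  B5 = {b, c, d, h}
Tree: B1–B2, B1–B3, B1–B4, B3–B5

Each bag holds 4 vertices, so the decomposition has width 3, which upper-bounds the treewidth. For the lower bound, the 4 vertices {a, b, c, e} are pairwise adjacent, and any tree decomposition puts a clique entirely inside one bag — forcing width ≥ 3. Combining the bounds, tw(G) = 3.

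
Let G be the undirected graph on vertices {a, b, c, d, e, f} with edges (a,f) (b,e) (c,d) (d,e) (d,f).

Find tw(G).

1

A width-1 tree decomposition is:
Bags: B1 = {b, e}  B2 = {d, e}  B3 = {d, f}  B4 = {c, d}  B5 = {a, f}
Tree: B1–B2, B2–B3, B3–B4, B3–B5
Each bag holds 2 vertices, so the decomposition has width 1, which upper-bounds the treewidth. G has an edge, so its treewidth is at least 1. Combining the bounds, tw(G) = 1.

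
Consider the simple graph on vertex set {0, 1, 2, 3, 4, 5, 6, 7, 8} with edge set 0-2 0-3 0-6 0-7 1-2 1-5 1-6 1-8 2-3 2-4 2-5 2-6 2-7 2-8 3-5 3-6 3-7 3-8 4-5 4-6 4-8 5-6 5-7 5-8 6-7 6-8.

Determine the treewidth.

4

A width-4 tree decomposition is:
Bags: B1 = {2, 3, 5, 6, 7}  B2 = {2, 3, 5, 6, 8}  B3 = {0, 2, 3, 6, 7}  B4 = {2, 4, 5, 6, 8}  B5 = {1, 2, 5, 6, 8}
Tree: B1–B2, B1–B3, B2–B4, B2–B5
Each bag holds 5 vertices, so the decomposition has width 4, which upper-bounds the treewidth. Conversely, {0, 2, 3, 6, 7} is a clique of size 5, and the vertices of any clique must share a bag in every tree decomposition; so some bag has ≥ 5 vertices and tw(G) ≥ 4. The upper and lower bounds meet at 4, so that is the treewidth.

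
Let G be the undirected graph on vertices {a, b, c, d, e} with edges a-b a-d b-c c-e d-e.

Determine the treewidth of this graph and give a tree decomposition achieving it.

Treewidth 2.
One such decomposition:
Bags: B1 = {b, c, e}  B2 = {a, b, e}  B3 = {a, d, e}
Tree: B1–B2, B2–B3

Every bag has size at most 3, so the width is 3 − 1 = 2 and tw(G) ≤ 2. The edges e–c–b–a–d–e form a cycle, so G is not a tree and its treewidth is at least 2. Hence tw(G) = 2 exactly.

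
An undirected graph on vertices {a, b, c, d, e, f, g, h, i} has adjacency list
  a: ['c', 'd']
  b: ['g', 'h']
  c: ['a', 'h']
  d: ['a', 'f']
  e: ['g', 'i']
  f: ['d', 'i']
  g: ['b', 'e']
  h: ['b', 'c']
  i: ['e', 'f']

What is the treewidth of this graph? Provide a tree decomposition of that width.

Every bag has size at most 3, so the width is 3 − 1 = 2 and tw(G) ≤ 2. Since h–c–a–d–f–i–e–g–b–h is a cycle in G, G is not acyclic. Forests are exactly the graphs of treewidth ≤ 1, so tw(G) ≥ 2. The upper and lower bounds meet at 2, so that is the treewidth.

Treewidth 2.
One optimal decomposition is:
Bags: B1 = {a, c, h}  B2 = {a, d, h}  B3 = {d, f, h}  B4 = {f, h, i}  B5 = {e, h, i}  B6 = {e, g, h}  B7 = {b, g, h}
Tree: B1–B2, B2–B3, B3–B4, B4–B5, B5–B6, B6–B7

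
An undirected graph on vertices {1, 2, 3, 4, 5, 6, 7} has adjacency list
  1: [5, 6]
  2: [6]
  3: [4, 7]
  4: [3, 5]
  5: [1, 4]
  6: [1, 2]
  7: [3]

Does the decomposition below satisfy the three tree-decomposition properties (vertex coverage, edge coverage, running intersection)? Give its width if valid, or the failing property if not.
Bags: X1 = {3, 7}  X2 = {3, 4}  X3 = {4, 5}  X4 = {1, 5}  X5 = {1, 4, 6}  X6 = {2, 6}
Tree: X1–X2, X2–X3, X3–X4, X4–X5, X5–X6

A tree decomposition must satisfy three properties: every vertex lies in some bag; for every edge, both endpoints lie together in some bag; and for every vertex, the bags containing it form a connected subtree. Here bags containing vertex 4 are not connected in the tree, so the decomposition is invalid.

No — bags containing vertex 4 are not connected in the tree.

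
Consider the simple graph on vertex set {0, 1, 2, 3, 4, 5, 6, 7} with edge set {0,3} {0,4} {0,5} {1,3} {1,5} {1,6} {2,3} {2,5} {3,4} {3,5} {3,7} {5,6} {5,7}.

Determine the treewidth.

A width-2 tree decomposition is:
Bags: B1 = {0, 3, 5}  B2 = {3, 5, 7}  B3 = {2, 3, 5}  B4 = {1, 3, 5}  B5 = {0, 3, 4}  B6 = {1, 5, 6}
Tree: B1–B2, B1–B3, B3–B4, B1–B5, B4–B6
Every bag has size at most 3, so the width is 3 − 1 = 2 and tw(G) ≤ 2. For the lower bound, the 3 vertices {0, 3, 4} are pairwise adjacent, and any tree decomposition puts a clique entirely inside one bag — forcing width ≥ 2. Hence tw(G) = 2 exactly.

2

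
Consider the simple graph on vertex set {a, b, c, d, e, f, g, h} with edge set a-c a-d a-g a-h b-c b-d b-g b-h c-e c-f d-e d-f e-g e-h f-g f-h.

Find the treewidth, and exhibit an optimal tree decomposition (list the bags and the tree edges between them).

Every bag has size at most 5, so the width is 5 − 1 = 4 and tw(G) ≤ 4. For the lower bound: the 5 vertex sets {c,f}, {b,g}, {d,e}, {h}, {a} are disjoint, each induces a connected subgraph, and every pair is joined by at least one edge of G. Contracting each set to a single vertex therefore yields K_{5} as a minor, and since treewidth is minor-monotone, tw(G) ≥ tw(K_{5}) = 4. Hence tw(G) = 4 exactly.

Treewidth 4.
One optimal decomposition is:
Bags: B1 = {c, d, f, g, h}  B2 = {b, c, d, g, h}  B3 = {c, d, e, g, h}  B4 = {a, c, d, g, h}
Tree: B1–B2, B2–B3, B3–B4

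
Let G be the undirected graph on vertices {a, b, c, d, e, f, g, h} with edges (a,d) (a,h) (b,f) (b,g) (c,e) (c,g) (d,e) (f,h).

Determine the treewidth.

A width-2 tree decomposition is:
Bags: B1 = {b, c, g}  B2 = {b, c, e}  B3 = {b, d, e}  B4 = {a, b, d}  B5 = {a, b, h}  B6 = {b, f, h}
Tree: B1–B2, B2–B3, B3–B4, B4–B5, B5–B6
Every bag has size at most 3, so the width is 3 − 1 = 2 and tw(G) ≤ 2. Since b–g–c–e–d–a–h–f–b is a cycle in G, G is not acyclic. Forests are exactly the graphs of treewidth ≤ 1, so tw(G) ≥ 2. Hence tw(G) = 2 exactly.

2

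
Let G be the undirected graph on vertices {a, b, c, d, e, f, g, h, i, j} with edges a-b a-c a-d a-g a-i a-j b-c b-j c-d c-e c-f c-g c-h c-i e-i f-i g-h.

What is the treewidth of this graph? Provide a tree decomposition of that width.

Treewidth 2.
One optimal decomposition is:
Bags: B1 = {a, c, d}  B2 = {a, c, i}  B3 = {a, b, c}  B4 = {c, e, i}  B5 = {a, b, j}  B6 = {a, c, g}  B7 = {c, f, i}  B8 = {c, g, h}
Tree: B1–B2, B2–B3, B2–B4, B3–B5, B1–B6, B4–B7, B6–B8

The largest bag has 3 vertices, giving width 2; this decomposition certifies tw(G) ≤ 2. Conversely, {a, b, j} is a clique of size 3, and the vertices of any clique must share a bag in every tree decomposition; so some bag has ≥ 3 vertices and tw(G) ≥ 2. Combining the bounds, tw(G) = 2.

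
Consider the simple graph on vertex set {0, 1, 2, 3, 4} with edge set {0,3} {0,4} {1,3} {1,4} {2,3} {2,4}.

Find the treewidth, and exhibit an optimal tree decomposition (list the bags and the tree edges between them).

Each bag holds 3 vertices, so the decomposition has width 2, which upper-bounds the treewidth. Since 2–4–1–3–2 is a cycle in G, G is not acyclic. Forests are exactly the graphs of treewidth ≤ 1, so tw(G) ≥ 2. The upper and lower bounds meet at 2, so that is the treewidth.

Treewidth 2.
One optimal decomposition is:
Bags: B1 = {2, 3, 4}  B2 = {1, 3, 4}  B3 = {0, 3, 4}
Tree: B1–B2, B2–B3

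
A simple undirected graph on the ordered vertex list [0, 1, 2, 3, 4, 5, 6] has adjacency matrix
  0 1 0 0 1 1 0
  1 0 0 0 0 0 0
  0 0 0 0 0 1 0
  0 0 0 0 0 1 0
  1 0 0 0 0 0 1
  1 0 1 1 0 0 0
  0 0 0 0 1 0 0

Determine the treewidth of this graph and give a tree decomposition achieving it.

Every bag has size at most 2, so the width is 2 − 1 = 1 and tw(G) ≤ 1. Any graph with an edge has treewidth ≥ 1, and G has the edge 0–5. The upper and lower bounds meet at 1, so that is the treewidth.

Treewidth 1.
One such decomposition:
Bags: B1 = {0, 5}  B2 = {2, 5}  B3 = {0, 4}  B4 = {0, 1}  B5 = {3, 5}  B6 = {4, 6}
Tree: B1–B2, B1–B3, B3–B4, B1–B5, B3–B6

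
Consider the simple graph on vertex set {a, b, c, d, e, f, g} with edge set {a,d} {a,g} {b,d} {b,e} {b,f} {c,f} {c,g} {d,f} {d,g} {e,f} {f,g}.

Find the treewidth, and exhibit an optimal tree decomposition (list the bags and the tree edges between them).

Every bag has size at most 3, so the width is 3 − 1 = 2 and tw(G) ≤ 2. For the lower bound, the 3 vertices {a, d, g} are pairwise adjacent, and any tree decomposition puts a clique entirely inside one bag — forcing width ≥ 2. The upper and lower bounds meet at 2, so that is the treewidth.

Treewidth 2.
Bags: B1 = {d, f, g}  B2 = {b, d, f}  B3 = {a, d, g}  B4 = {c, f, g}  B5 = {b, e, f}
Tree: B1–B2, B1–B3, B1–B4, B2–B5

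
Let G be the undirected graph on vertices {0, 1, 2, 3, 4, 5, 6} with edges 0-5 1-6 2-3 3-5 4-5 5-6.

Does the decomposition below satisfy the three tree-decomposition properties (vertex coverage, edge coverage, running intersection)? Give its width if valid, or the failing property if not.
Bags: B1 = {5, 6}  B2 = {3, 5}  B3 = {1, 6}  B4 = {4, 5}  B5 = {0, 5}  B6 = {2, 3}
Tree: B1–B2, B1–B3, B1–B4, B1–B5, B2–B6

Yes; width 1.

Every vertex of G appears in some bag (union = {0, 1, 2, 3, 4, 5, 6}); every edge is covered by a bag; and for each vertex v the set of bags containing v is connected in the bag tree. The decomposition is therefore valid. The largest bag has 2 vertices, so the width is 1.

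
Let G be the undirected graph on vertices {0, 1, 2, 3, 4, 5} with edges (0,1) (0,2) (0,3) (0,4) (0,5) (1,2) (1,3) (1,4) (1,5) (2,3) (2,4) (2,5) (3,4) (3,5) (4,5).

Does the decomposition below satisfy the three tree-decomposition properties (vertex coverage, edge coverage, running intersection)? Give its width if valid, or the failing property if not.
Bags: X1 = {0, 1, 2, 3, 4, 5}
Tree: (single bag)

Yes; width 5.

Vertex coverage: the bags together contain {0, 1, 2, 3, 4, 5}, the full vertex set. Edge coverage: each edge of G has both endpoints in at least one bag. Running intersection: for every vertex, the bags containing it form a connected subtree. All three properties hold, so this is a valid tree decomposition of width max|bag| − 1 = 5, and hence tw(G) ≤ 5.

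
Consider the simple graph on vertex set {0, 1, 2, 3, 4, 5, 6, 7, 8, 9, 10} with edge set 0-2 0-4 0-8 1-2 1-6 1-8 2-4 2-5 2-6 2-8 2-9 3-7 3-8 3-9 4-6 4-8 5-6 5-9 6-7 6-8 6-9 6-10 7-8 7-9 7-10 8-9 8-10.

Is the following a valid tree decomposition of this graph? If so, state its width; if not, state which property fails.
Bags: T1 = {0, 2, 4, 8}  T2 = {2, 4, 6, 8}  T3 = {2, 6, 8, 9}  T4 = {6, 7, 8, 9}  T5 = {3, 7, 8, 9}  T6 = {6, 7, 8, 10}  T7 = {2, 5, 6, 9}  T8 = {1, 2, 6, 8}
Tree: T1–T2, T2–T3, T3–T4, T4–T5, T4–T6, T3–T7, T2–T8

Checking the three conditions: (i) the bags cover all of {0, 1, 2, 3, 4, 5, 6, 7, 8, 9, 10}; (ii) for each edge, some bag contains both endpoints; (iii) the bags containing any fixed vertex form a subtree. All hold, so the decomposition is valid with width 4 − 1 = 3.

Yes; width 3.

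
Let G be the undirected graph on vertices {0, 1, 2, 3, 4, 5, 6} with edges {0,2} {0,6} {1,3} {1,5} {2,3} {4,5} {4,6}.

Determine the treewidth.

2

A width-2 tree decomposition is:
Bags: B1 = {4, 5, 6}  B2 = {0, 5, 6}  B3 = {0, 2, 5}  B4 = {2, 3, 5}  B5 = {1, 3, 5}
Tree: B1–B2, B2–B3, B3–B4, B4–B5
Every bag has size at most 3, so the width is 3 − 1 = 2 and tw(G) ≤ 2. For the lower bound, G contains the cycle 5–4–6–0–2–3–1–5, so G is not a forest; only forests have treewidth ≤ 1, hence tw(G) ≥ 2. The upper and lower bounds meet at 2, so that is the treewidth.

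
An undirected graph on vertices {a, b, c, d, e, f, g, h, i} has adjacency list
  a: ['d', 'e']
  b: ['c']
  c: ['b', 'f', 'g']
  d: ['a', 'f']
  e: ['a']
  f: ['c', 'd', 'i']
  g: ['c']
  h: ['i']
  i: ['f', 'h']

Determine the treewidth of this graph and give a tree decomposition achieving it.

Each bag holds 2 vertices, so the decomposition has width 1, which upper-bounds the treewidth. Since G has at least one edge (e.g. a–d), it is not an edgeless graph, so tw(G) ≥ 1. Combining the bounds, tw(G) = 1.

Treewidth 1.
Bags: B1 = {a, d}  B2 = {a, e}  B3 = {d, f}  B4 = {f, i}  B5 = {c, f}  B6 = {c, g}  B7 = {b, c}  B8 = {h, i}
Tree: B1–B2, B1–B3, B3–B4, B4–B5, B5–B6, B5–B7, B4–B8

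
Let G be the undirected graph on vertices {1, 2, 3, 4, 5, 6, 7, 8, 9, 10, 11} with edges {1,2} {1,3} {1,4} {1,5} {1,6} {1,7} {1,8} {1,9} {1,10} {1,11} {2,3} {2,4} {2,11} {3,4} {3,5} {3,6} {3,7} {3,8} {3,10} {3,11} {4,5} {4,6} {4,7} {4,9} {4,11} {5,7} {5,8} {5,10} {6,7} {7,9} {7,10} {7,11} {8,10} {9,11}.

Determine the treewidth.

A width-4 tree decomposition is:
Bags: B1 = {1, 3, 4, 6, 7}  B2 = {1, 3, 4, 5, 7}  B3 = {1, 3, 4, 7, 11}  B4 = {1, 3, 5, 7, 10}  B5 = {1, 3, 5, 8, 10}  B6 = {1, 2, 3, 4, 11}  B7 = {1, 4, 7, 9, 11}
Tree: B1–B2, B2–B3, B2–B4, B4–B5, B3–B6, B3–B7
Every bag has size at most 5, so the width is 5 − 1 = 4 and tw(G) ≤ 4. For the lower bound, the 5 vertices {1, 4, 7, 9, 11} are pairwise adjacent, and any tree decomposition puts a clique entirely inside one bag — forcing width ≥ 4. Therefore the treewidth is 4.

4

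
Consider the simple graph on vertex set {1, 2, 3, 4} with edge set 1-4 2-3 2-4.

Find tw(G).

A width-1 tree decomposition is:
Bags: B1 = {2, 4}  B2 = {2, 3}  B3 = {1, 4}
Tree: B1–B2, B1–B3
Every bag has size at most 2, so the width is 2 − 1 = 1 and tw(G) ≤ 1. Any graph with an edge has treewidth ≥ 1, and G has the edge 4–2. Hence tw(G) = 1 exactly.

1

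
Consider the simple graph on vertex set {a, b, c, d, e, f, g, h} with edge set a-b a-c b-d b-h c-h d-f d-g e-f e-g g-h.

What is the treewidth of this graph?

A width-2 tree decomposition is:
Bags: B1 = {e, f, g}  B2 = {d, f, g}  B3 = {d, g, h}  B4 = {b, d, h}  B5 = {b, c, h}  B6 = {a, b, c}
Tree: B1–B2, B2–B3, B3–B4, B4–B5, B5–B6
The largest bag has 3 vertices, giving width 2; this decomposition certifies tw(G) ≤ 2. Since e–f–d–g–e is a cycle in G, G is not acyclic. Forests are exactly the graphs of treewidth ≤ 1, so tw(G) ≥ 2. Therefore the treewidth is 2.

2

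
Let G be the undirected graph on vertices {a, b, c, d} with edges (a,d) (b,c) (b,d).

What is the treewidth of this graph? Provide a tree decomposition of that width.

Each bag holds 2 vertices, so the decomposition has width 1, which upper-bounds the treewidth. Since G has at least one edge (e.g. a–d), it is not an edgeless graph, so tw(G) ≥ 1. Hence tw(G) = 1 exactly.

Treewidth 1.
One optimal decomposition is:
Bags: B1 = {a, d}  B2 = {b, d}  B3 = {b, c}
Tree: B1–B2, B2–B3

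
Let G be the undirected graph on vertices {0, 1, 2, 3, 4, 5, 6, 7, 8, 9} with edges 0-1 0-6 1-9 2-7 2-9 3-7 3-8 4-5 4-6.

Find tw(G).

1

A width-1 tree decomposition is:
Bags: B1 = {4, 5}  B2 = {4, 6}  B3 = {0, 6}  B4 = {0, 1}  B5 = {1, 9}  B6 = {2, 9}  B7 = {2, 7}  B8 = {3, 7}  B9 = {3, 8}
Tree: B1–B2, B2–B3, B3–B4, B4–B5, B5–B6, B6–B7, B7–B8, B8–B9
The largest bag has 2 vertices, giving width 1; this decomposition certifies tw(G) ≤ 1. Any graph with an edge has treewidth ≥ 1, and G has the edge 5–4. Combining the bounds, tw(G) = 1.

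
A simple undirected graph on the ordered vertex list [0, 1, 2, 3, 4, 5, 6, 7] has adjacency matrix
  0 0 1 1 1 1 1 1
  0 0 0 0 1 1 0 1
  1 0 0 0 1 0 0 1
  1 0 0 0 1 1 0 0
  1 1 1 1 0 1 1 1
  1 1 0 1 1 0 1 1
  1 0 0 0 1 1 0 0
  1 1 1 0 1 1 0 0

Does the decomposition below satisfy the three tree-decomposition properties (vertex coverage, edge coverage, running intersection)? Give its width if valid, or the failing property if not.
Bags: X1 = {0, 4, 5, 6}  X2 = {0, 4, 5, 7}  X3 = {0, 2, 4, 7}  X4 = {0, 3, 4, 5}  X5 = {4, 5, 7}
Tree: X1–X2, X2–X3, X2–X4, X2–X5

No — vertex 1 appears in no bag.

A tree decomposition must satisfy three properties: every vertex lies in some bag; for every edge, both endpoints lie together in some bag; and for every vertex, the bags containing it form a connected subtree. Here vertex 1 appears in no bag, so the decomposition is invalid.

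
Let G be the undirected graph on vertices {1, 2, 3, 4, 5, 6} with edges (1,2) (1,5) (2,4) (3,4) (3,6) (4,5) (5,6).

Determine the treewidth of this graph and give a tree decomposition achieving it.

Treewidth 2.
One optimal decomposition is:
Bags: B1 = {3, 5, 6}  B2 = {3, 4, 5}  B3 = {1, 4, 5}  B4 = {1, 2, 4}
Tree: B1–B2, B2–B3, B3–B4

The largest bag has 3 vertices, giving width 2; this decomposition certifies tw(G) ≤ 2. The edges 6–3–4–5–6 form a cycle, so G is not a tree and its treewidth is at least 2. Hence tw(G) = 2 exactly.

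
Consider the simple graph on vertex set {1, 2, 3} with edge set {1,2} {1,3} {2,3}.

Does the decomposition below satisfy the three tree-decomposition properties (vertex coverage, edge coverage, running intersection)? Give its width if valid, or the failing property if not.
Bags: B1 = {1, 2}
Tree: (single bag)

No — vertex 3 appears in no bag.

A tree decomposition must satisfy three properties: every vertex lies in some bag; for every edge, both endpoints lie together in some bag; and for every vertex, the bags containing it form a connected subtree. Here vertex 3 appears in no bag, so the decomposition is invalid.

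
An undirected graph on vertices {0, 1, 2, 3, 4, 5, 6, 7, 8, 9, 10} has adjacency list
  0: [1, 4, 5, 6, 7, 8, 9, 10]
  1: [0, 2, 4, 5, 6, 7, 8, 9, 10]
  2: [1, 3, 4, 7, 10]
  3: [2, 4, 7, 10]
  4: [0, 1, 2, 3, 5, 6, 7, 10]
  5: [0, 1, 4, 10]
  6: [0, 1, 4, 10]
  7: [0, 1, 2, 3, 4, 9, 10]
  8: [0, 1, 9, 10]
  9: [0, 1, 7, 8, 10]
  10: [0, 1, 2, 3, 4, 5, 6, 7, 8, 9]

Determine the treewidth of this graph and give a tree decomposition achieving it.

Treewidth 4.
Bags: B1 = {1, 2, 4, 7, 10}  B2 = {0, 1, 4, 7, 10}  B3 = {0, 1, 4, 6, 10}  B4 = {2, 3, 4, 7, 10}  B5 = {0, 1, 7, 9, 10}  B6 = {0, 1, 8, 9, 10}  B7 = {0, 1, 4, 5, 10}
Tree: B1–B2, B2–B3, B1–B4, B2–B5, B5–B6, B2–B7

Every bag has size at most 5, so the width is 5 − 1 = 4 and tw(G) ≤ 4. On the other hand G contains the 5-clique {0, 1, 8, 9, 10}. A clique must lie in a single bag of any decomposition, so no decomposition can have width below 4. The upper and lower bounds meet at 4, so that is the treewidth.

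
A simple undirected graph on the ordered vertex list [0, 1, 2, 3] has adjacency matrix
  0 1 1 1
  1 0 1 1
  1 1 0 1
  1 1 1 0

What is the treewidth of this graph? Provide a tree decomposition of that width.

With just one bag of size 4, the width is 4 − 1 = 3, so tw(G) ≤ 3. For the lower bound, the 4 vertices {0, 1, 2, 3} are pairwise adjacent, and any tree decomposition puts a clique entirely inside one bag — forcing width ≥ 3. Therefore the treewidth is 3.

Treewidth 3.
Bags: B1 = {0, 1, 2, 3}
Tree: (single bag)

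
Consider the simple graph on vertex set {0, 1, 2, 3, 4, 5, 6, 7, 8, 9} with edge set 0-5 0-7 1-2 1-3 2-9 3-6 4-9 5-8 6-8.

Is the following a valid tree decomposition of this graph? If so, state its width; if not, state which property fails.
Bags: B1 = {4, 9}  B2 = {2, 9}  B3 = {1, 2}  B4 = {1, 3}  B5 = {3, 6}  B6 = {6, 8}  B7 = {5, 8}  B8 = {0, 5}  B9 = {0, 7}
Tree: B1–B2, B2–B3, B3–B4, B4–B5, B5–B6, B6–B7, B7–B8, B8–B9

Checking the three conditions: (i) the bags cover all of {0, 1, 2, 3, 4, 5, 6, 7, 8, 9}; (ii) for each edge, some bag contains both endpoints; (iii) the bags containing any fixed vertex form a subtree. All hold, so the decomposition is valid with width 2 − 1 = 1.

Yes; width 1.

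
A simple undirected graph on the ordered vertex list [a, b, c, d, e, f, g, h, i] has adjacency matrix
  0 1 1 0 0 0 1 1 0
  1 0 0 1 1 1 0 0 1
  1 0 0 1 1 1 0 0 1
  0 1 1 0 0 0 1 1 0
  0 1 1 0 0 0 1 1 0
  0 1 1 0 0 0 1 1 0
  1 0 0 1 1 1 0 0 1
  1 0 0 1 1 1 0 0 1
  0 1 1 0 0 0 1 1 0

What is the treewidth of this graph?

4

A width-4 tree decomposition is:
Bags: B1 = {a, b, c, g, h}  B2 = {b, c, d, g, h}  B3 = {b, c, f, g, h}  B4 = {b, c, g, h, i}  B5 = {b, c, e, g, h}
Tree: B1–B2, B2–B3, B3–B4, B4–B5
The largest bag has 5 vertices, giving width 4; this decomposition certifies tw(G) ≤ 4. For the lower bound: the 5 vertex sets {a,c}, {b,d}, {f,g}, {h}, {i} are disjoint, each induces a connected subgraph, and every pair is joined by at least one edge of G. Contracting each set to a single vertex therefore yields K_{5} as a minor, and since treewidth is minor-monotone, tw(G) ≥ tw(K_{5}) = 4. The upper and lower bounds meet at 4, so that is the treewidth.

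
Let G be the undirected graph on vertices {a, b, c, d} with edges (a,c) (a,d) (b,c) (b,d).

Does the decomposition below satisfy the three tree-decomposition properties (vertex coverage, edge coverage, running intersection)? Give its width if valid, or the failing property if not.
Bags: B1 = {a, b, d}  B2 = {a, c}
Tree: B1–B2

A tree decomposition must satisfy three properties: every vertex lies in some bag; for every edge, both endpoints lie together in some bag; and for every vertex, the bags containing it form a connected subtree. Here edge (b,c) lies in no bag, so the decomposition is invalid.

No — edge (b,c) lies in no bag.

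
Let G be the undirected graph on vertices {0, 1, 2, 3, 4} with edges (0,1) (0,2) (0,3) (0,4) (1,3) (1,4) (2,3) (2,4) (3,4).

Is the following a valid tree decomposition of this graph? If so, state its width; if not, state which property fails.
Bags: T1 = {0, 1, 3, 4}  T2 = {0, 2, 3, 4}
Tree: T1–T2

Checking the three conditions: (i) the bags cover all of {0, 1, 2, 3, 4}; (ii) for each edge, some bag contains both endpoints; (iii) the bags containing any fixed vertex form a subtree. All hold, so the decomposition is valid with width 4 − 1 = 3.

Yes; width 3.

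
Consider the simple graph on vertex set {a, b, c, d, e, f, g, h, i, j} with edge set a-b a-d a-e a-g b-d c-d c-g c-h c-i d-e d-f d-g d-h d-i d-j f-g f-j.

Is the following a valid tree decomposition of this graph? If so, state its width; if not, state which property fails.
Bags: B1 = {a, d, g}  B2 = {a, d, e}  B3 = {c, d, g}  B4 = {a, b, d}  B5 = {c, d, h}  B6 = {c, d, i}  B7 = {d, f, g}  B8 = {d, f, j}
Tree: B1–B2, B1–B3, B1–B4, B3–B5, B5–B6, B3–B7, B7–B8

Every vertex of G appears in some bag (union = {a, b, c, d, e, f, g, h, i, j}); every edge is covered by a bag; and for each vertex v the set of bags containing v is connected in the bag tree. The decomposition is therefore valid. The largest bag has 3 vertices, so the width is 2.

Yes; width 2.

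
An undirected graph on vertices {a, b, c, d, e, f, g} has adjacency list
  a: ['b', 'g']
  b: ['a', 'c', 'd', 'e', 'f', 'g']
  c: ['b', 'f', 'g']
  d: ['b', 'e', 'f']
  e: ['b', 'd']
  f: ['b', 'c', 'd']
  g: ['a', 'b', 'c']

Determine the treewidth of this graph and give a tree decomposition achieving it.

Every bag has size at most 3, so the width is 3 − 1 = 2 and tw(G) ≤ 2. For the lower bound, the 3 vertices {b, d, e} are pairwise adjacent, and any tree decomposition puts a clique entirely inside one bag — forcing width ≥ 2. Hence tw(G) = 2 exactly.

Treewidth 2.
One optimal decomposition is:
Bags: B1 = {b, c, g}  B2 = {a, b, g}  B3 = {b, c, f}  B4 = {b, d, f}  B5 = {b, d, e}
Tree: B1–B2, B1–B3, B3–B4, B4–B5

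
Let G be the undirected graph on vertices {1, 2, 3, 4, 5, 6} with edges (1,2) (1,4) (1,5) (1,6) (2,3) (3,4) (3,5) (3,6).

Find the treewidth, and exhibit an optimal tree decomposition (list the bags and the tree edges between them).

Treewidth 2.
One optimal decomposition is:
Bags: B1 = {1, 2, 3}  B2 = {1, 3, 4}  B3 = {1, 3, 5}  B4 = {1, 3, 6}
Tree: B1–B2, B2–B3, B3–B4

The largest bag has 3 vertices, giving width 2; this decomposition certifies tw(G) ≤ 2. Since 1–2–3–4–1 is a cycle in G, G is not acyclic. Forests are exactly the graphs of treewidth ≤ 1, so tw(G) ≥ 2. Hence tw(G) = 2 exactly.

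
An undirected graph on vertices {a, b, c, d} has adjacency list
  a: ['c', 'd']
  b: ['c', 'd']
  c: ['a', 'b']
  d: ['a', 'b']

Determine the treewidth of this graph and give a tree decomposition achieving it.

Treewidth 2.
Bags: B1 = {a, b, d}  B2 = {a, b, c}
Tree: B1–B2

Every bag has size at most 3, so the width is 3 − 1 = 2 and tw(G) ≤ 2. The edges a–d–b–c–a form a cycle, so G is not a tree and its treewidth is at least 2. Combining the bounds, tw(G) = 2.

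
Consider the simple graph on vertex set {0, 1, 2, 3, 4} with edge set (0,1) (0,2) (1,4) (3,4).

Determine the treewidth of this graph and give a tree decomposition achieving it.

Treewidth 1.
Bags: B1 = {3, 4}  B2 = {1, 4}  B3 = {0, 1}  B4 = {0, 2}
Tree: B1–B2, B2–B3, B3–B4

Each bag holds 2 vertices, so the decomposition has width 1, which upper-bounds the treewidth. Any graph with an edge has treewidth ≥ 1, and G has the edge 3–4. The upper and lower bounds meet at 1, so that is the treewidth.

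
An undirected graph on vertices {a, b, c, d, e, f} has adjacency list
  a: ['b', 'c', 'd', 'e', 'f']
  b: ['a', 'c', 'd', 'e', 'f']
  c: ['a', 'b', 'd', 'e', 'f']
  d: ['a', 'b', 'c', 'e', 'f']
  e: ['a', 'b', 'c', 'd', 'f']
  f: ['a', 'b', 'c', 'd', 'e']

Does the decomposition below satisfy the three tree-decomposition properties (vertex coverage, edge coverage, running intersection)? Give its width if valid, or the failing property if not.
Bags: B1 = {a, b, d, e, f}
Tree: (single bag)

No — vertex c appears in no bag.

A tree decomposition must satisfy three properties: every vertex lies in some bag; for every edge, both endpoints lie together in some bag; and for every vertex, the bags containing it form a connected subtree. Here vertex c appears in no bag, so the decomposition is invalid.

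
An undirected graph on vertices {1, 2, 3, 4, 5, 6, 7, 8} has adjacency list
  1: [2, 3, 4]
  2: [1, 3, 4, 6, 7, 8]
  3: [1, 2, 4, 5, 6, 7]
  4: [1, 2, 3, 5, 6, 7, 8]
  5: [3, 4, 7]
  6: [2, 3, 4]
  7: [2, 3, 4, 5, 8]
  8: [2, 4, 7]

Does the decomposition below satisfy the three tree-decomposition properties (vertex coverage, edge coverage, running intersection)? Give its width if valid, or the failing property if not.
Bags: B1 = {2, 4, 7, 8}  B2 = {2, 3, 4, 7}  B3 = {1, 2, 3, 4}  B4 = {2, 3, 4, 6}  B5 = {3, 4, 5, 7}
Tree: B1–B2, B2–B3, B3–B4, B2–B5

Yes; width 3.

Checking the three conditions: (i) the bags cover all of {1, 2, 3, 4, 5, 6, 7, 8}; (ii) for each edge, some bag contains both endpoints; (iii) the bags containing any fixed vertex form a subtree. All hold, so the decomposition is valid with width 4 − 1 = 3.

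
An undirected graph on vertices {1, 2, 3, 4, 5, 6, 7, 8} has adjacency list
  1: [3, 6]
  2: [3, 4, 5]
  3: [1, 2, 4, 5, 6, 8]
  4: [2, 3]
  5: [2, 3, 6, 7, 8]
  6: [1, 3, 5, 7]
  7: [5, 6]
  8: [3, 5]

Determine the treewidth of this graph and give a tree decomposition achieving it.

Each bag holds 3 vertices, so the decomposition has width 2, which upper-bounds the treewidth. Conversely, {1, 3, 6} is a clique of size 3, and the vertices of any clique must share a bag in every tree decomposition; so some bag has ≥ 3 vertices and tw(G) ≥ 2. Therefore the treewidth is 2.

Treewidth 2.
One optimal decomposition is:
Bags: B1 = {3, 5, 6}  B2 = {5, 6, 7}  B3 = {1, 3, 6}  B4 = {2, 3, 5}  B5 = {3, 5, 8}  B6 = {2, 3, 4}
Tree: B1–B2, B1–B3, B1–B4, B1–B5, B4–B6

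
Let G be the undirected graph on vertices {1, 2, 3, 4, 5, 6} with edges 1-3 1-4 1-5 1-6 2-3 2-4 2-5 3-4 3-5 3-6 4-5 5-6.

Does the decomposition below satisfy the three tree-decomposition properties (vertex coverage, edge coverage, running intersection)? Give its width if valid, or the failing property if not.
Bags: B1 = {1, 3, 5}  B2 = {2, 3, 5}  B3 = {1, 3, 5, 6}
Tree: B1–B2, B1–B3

No — vertex 4 appears in no bag.

A tree decomposition must satisfy three properties: every vertex lies in some bag; for every edge, both endpoints lie together in some bag; and for every vertex, the bags containing it form a connected subtree. Here vertex 4 appears in no bag, so the decomposition is invalid.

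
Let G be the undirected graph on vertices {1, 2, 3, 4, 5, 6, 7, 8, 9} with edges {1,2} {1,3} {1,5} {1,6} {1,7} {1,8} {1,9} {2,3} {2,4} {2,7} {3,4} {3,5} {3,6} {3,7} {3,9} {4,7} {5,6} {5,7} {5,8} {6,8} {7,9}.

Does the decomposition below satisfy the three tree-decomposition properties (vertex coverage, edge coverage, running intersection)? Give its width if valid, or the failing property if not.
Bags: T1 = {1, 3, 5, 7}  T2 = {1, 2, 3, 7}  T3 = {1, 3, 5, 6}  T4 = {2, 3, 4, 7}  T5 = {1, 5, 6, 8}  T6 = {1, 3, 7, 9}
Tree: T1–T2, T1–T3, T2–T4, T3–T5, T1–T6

Every vertex of G appears in some bag (union = {1, 2, 3, 4, 5, 6, 7, 8, 9}); every edge is covered by a bag; and for each vertex v the set of bags containing v is connected in the bag tree. The decomposition is therefore valid. The largest bag has 4 vertices, so the width is 3.

Yes; width 3.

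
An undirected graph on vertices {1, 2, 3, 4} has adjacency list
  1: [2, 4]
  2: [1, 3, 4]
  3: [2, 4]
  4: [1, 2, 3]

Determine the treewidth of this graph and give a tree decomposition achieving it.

Every bag has size at most 3, so the width is 3 − 1 = 2 and tw(G) ≤ 2. Conversely, {1, 2, 4} is a clique of size 3, and the vertices of any clique must share a bag in every tree decomposition; so some bag has ≥ 3 vertices and tw(G) ≥ 2. Combining the bounds, tw(G) = 2.

Treewidth 2.
One such decomposition:
Bags: B1 = {2, 3, 4}  B2 = {1, 2, 4}
Tree: B1–B2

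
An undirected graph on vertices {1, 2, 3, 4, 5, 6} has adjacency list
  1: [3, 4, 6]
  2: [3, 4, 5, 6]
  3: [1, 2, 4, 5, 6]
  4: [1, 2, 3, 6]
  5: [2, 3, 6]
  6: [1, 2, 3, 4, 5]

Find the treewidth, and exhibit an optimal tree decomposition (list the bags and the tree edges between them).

The largest bag has 4 vertices, giving width 3; this decomposition certifies tw(G) ≤ 3. Conversely, {1, 3, 4, 6} is a clique of size 4, and the vertices of any clique must share a bag in every tree decomposition; so some bag has ≥ 4 vertices and tw(G) ≥ 3. Combining the bounds, tw(G) = 3.

Treewidth 3.
One optimal decomposition is:
Bags: B1 = {2, 3, 5, 6}  B2 = {2, 3, 4, 6}  B3 = {1, 3, 4, 6}
Tree: B1–B2, B2–B3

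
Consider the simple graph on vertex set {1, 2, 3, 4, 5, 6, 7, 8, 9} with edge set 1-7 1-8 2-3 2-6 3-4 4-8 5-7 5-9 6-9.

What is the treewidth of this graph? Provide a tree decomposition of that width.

Treewidth 2.
One optimal decomposition is:
Bags: B1 = {2, 3, 6}  B2 = {3, 4, 6}  B3 = {4, 6, 8}  B4 = {1, 6, 8}  B5 = {1, 6, 7}  B6 = {5, 6, 7}  B7 = {5, 6, 9}
Tree: B1–B2, B2–B3, B3–B4, B4–B5, B5–B6, B6–B7

Every bag has size at most 3, so the width is 3 − 1 = 2 and tw(G) ≤ 2. For the lower bound, G contains the cycle 6–2–3–4–8–1–7–5–9–6, so G is not a forest; only forests have treewidth ≤ 1, hence tw(G) ≥ 2. Therefore the treewidth is 2.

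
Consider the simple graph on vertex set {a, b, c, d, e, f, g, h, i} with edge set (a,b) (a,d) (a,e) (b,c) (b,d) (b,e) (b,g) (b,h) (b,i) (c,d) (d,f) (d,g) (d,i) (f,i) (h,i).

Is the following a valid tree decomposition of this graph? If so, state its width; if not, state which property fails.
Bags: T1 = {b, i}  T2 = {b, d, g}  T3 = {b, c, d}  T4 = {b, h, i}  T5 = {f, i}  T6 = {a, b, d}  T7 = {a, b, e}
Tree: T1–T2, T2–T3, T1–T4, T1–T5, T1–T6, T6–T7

No — edge (d,i) lies in no bag.

A tree decomposition must satisfy three properties: every vertex lies in some bag; for every edge, both endpoints lie together in some bag; and for every vertex, the bags containing it form a connected subtree. Here edge (d,i) lies in no bag, so the decomposition is invalid.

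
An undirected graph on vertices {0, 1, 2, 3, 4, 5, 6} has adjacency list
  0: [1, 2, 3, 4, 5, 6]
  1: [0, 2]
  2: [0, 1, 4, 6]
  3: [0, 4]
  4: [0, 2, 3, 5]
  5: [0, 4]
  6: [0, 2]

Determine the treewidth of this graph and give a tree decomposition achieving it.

Treewidth 2.
One optimal decomposition is:
Bags: B1 = {0, 4, 5}  B2 = {0, 3, 4}  B3 = {0, 2, 4}  B4 = {0, 1, 2}  B5 = {0, 2, 6}
Tree: B1–B2, B2–B3, B3–B4, B4–B5

The largest bag has 3 vertices, giving width 2; this decomposition certifies tw(G) ≤ 2. For the lower bound, the 3 vertices {0, 1, 2} are pairwise adjacent, and any tree decomposition puts a clique entirely inside one bag — forcing width ≥ 2. The upper and lower bounds meet at 2, so that is the treewidth.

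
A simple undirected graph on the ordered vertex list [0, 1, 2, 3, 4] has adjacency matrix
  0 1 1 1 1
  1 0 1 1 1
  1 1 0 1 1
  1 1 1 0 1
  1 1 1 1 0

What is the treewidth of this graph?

4

A width-4 tree decomposition is:
Bags: B1 = {0, 1, 2, 3, 4}
Tree: (single bag)
A single bag containing all 5 vertices is trivially a valid decomposition of width 4. On the other hand G contains the 5-clique {0, 1, 2, 3, 4}. A clique must lie in a single bag of any decomposition, so no decomposition can have width below 4. Hence tw(G) = 4 exactly.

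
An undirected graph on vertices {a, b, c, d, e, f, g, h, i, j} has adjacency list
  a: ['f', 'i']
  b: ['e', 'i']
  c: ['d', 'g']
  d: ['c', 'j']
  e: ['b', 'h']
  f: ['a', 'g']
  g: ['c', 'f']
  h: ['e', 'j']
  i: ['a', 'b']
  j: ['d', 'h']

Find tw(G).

2

A width-2 tree decomposition is:
Bags: B1 = {e, h, j}  B2 = {d, e, j}  B3 = {c, d, e}  B4 = {c, e, g}  B5 = {e, f, g}  B6 = {a, e, f}  B7 = {a, e, i}  B8 = {b, e, i}
Tree: B1–B2, B2–B3, B3–B4, B4–B5, B5–B6, B6–B7, B7–B8
Each bag holds 3 vertices, so the decomposition has width 2, which upper-bounds the treewidth. For the lower bound, G contains the cycle e–h–j–d–c–g–f–a–i–b–e, so G is not a forest; only forests have treewidth ≤ 1, hence tw(G) ≥ 2. Hence tw(G) = 2 exactly.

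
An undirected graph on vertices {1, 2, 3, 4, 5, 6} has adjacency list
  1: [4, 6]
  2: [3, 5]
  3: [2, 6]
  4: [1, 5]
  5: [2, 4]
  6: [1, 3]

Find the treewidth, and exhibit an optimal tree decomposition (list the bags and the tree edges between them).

Treewidth 2.
One such decomposition:
Bags: B1 = {1, 4, 5}  B2 = {1, 5, 6}  B3 = {3, 5, 6}  B4 = {2, 3, 5}
Tree: B1–B2, B2–B3, B3–B4

Each bag holds 3 vertices, so the decomposition has width 2, which upper-bounds the treewidth. The edges 5–4–1–6–3–2–5 form a cycle, so G is not a tree and its treewidth is at least 2. Combining the bounds, tw(G) = 2.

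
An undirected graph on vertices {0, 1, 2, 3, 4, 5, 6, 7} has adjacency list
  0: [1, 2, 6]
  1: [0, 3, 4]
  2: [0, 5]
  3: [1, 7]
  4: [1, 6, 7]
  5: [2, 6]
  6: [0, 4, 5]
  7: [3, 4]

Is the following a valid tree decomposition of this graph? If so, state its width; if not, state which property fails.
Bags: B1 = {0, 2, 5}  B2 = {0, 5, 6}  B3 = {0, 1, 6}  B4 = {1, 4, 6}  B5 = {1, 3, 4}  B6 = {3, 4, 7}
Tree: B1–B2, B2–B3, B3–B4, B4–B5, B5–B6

Yes; width 2.

Every vertex of G appears in some bag (union = {0, 1, 2, 3, 4, 5, 6, 7}); every edge is covered by a bag; and for each vertex v the set of bags containing v is connected in the bag tree. The decomposition is therefore valid. The largest bag has 3 vertices, so the width is 2.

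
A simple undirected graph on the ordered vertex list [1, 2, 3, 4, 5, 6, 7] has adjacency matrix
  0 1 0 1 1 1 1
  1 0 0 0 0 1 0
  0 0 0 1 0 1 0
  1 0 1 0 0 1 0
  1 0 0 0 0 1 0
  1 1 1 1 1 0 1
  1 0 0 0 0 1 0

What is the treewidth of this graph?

A width-2 tree decomposition is:
Bags: B1 = {3, 4, 6}  B2 = {1, 4, 6}  B3 = {1, 2, 6}  B4 = {1, 5, 6}  B5 = {1, 6, 7}
Tree: B1–B2, B2–B3, B2–B4, B3–B5
Each bag holds 3 vertices, so the decomposition has width 2, which upper-bounds the treewidth. Conversely, {1, 2, 6} is a clique of size 3, and the vertices of any clique must share a bag in every tree decomposition; so some bag has ≥ 3 vertices and tw(G) ≥ 2. The upper and lower bounds meet at 2, so that is the treewidth.

2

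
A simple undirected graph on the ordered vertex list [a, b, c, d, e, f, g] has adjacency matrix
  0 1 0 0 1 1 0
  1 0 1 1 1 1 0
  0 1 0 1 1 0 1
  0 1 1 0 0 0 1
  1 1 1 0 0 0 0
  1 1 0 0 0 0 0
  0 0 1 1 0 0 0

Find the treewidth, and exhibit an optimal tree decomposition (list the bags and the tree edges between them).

The largest bag has 3 vertices, giving width 2; this decomposition certifies tw(G) ≤ 2. On the other hand G contains the 3-clique {c, d, g}. A clique must lie in a single bag of any decomposition, so no decomposition can have width below 2. Combining the bounds, tw(G) = 2.

Treewidth 2.
One optimal decomposition is:
Bags: B1 = {b, c, d}  B2 = {b, c, e}  B3 = {a, b, e}  B4 = {c, d, g}  B5 = {a, b, f}
Tree: B1–B2, B2–B3, B1–B4, B3–B5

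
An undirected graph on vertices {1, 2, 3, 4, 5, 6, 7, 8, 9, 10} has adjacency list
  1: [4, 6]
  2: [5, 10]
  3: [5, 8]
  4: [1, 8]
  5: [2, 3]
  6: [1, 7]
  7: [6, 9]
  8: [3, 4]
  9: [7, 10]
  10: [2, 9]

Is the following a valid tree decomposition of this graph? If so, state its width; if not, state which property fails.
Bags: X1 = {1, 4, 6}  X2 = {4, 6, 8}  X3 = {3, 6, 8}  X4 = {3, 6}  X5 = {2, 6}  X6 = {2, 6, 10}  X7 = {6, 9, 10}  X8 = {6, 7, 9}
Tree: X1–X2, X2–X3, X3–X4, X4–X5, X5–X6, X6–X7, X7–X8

A tree decomposition must satisfy three properties: every vertex lies in some bag; for every edge, both endpoints lie together in some bag; and for every vertex, the bags containing it form a connected subtree. Here vertex 5 appears in no bag, so the decomposition is invalid.

No — vertex 5 appears in no bag.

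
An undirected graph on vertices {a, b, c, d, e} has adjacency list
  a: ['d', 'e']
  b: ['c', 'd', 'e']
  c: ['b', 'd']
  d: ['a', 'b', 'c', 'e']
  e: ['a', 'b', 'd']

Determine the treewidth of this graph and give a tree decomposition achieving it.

Treewidth 2.
Bags: B1 = {b, d, e}  B2 = {a, d, e}  B3 = {b, c, d}
Tree: B1–B2, B1–B3

The largest bag has 3 vertices, giving width 2; this decomposition certifies tw(G) ≤ 2. On the other hand G contains the 3-clique {a, d, e}. A clique must lie in a single bag of any decomposition, so no decomposition can have width below 2. Hence tw(G) = 2 exactly.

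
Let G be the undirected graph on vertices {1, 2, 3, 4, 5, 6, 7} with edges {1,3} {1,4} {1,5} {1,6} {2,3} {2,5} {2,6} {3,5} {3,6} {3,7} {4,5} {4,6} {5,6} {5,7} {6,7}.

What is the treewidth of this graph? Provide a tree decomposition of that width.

Treewidth 3.
One optimal decomposition is:
Bags: B1 = {1, 3, 5, 6}  B2 = {3, 5, 6, 7}  B3 = {1, 4, 5, 6}  B4 = {2, 3, 5, 6}
Tree: B1–B2, B1–B3, B1–B4

Every bag has size at most 4, so the width is 4 − 1 = 3 and tw(G) ≤ 3. On the other hand G contains the 4-clique {1, 3, 5, 6}. A clique must lie in a single bag of any decomposition, so no decomposition can have width below 3. Combining the bounds, tw(G) = 3.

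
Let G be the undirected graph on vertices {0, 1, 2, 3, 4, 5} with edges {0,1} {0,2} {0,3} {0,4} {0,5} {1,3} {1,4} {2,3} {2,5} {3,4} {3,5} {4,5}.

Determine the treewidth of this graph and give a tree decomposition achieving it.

Each bag holds 4 vertices, so the decomposition has width 3, which upper-bounds the treewidth. On the other hand G contains the 4-clique {0, 2, 3, 5}. A clique must lie in a single bag of any decomposition, so no decomposition can have width below 3. The upper and lower bounds meet at 3, so that is the treewidth.

Treewidth 3.
Bags: B1 = {0, 2, 3, 5}  B2 = {0, 3, 4, 5}  B3 = {0, 1, 3, 4}
Tree: B1–B2, B2–B3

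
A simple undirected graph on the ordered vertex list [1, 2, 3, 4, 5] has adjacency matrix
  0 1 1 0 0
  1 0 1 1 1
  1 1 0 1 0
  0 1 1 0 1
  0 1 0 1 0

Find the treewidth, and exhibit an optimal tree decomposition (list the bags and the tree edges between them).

Treewidth 2.
One optimal decomposition is:
Bags: B1 = {2, 4, 5}  B2 = {2, 3, 4}  B3 = {1, 2, 3}
Tree: B1–B2, B2–B3

The largest bag has 3 vertices, giving width 2; this decomposition certifies tw(G) ≤ 2. On the other hand G contains the 3-clique {1, 2, 3}. A clique must lie in a single bag of any decomposition, so no decomposition can have width below 2. Therefore the treewidth is 2.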